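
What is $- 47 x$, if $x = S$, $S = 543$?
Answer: $-25521$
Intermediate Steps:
$x = 543$
$- 47 x = \left(-47\right) 543 = -25521$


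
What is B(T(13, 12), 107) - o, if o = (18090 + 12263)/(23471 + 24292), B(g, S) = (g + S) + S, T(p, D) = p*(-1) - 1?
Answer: 9522247/47763 ≈ 199.36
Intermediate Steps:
T(p, D) = -1 - p (T(p, D) = -p - 1 = -1 - p)
B(g, S) = g + 2*S (B(g, S) = (S + g) + S = g + 2*S)
o = 30353/47763 ≈ 0.63549
B(T(13, 12), 107) - o = ((-1 - 1*13) + 2*107) - 1*30353/47763 = ((-1 - 13) + 214) - 30353/47763 = (-14 + 214) - 30353/47763 = 200 - 30353/47763 = 9522247/47763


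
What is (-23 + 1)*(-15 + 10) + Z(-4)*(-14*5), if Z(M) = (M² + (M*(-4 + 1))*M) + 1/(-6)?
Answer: 7085/3 ≈ 2361.7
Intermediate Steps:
Z(M) = -⅙ - 2*M² (Z(M) = (M² + (M*(-3))*M) - ⅙ = (M² + (-3*M)*M) - ⅙ = (M² - 3*M²) - ⅙ = -2*M² - ⅙ = -⅙ - 2*M²)
(-23 + 1)*(-15 + 10) + Z(-4)*(-14*5) = (-23 + 1)*(-15 + 10) + (-⅙ - 2*(-4)²)*(-14*5) = -22*(-5) + (-⅙ - 2*16)*(-70) = 110 + (-⅙ - 32)*(-70) = 110 - 193/6*(-70) = 110 + 6755/3 = 7085/3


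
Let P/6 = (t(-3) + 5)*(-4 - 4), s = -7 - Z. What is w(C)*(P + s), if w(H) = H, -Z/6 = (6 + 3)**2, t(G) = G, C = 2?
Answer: 766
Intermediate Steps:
Z = -486 (Z = -6*(6 + 3)**2 = -6*9**2 = -6*81 = -486)
s = 479 (s = -7 - 1*(-486) = -7 + 486 = 479)
P = -96 (P = 6*((-3 + 5)*(-4 - 4)) = 6*(2*(-8)) = 6*(-16) = -96)
w(C)*(P + s) = 2*(-96 + 479) = 2*383 = 766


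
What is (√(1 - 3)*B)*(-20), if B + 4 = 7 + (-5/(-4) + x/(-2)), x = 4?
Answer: -45*I*√2 ≈ -63.64*I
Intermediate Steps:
B = 9/4 (B = -4 + (7 + (-5/(-4) + 4/(-2))) = -4 + (7 + (-5*(-¼) + 4*(-½))) = -4 + (7 + (5/4 - 2)) = -4 + (7 - ¾) = -4 + 25/4 = 9/4 ≈ 2.2500)
(√(1 - 3)*B)*(-20) = (√(1 - 3)*(9/4))*(-20) = (√(-2)*(9/4))*(-20) = ((I*√2)*(9/4))*(-20) = (9*I*√2/4)*(-20) = -45*I*√2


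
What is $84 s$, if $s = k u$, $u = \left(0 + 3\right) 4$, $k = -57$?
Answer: $-57456$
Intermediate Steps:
$u = 12$ ($u = 3 \cdot 4 = 12$)
$s = -684$ ($s = \left(-57\right) 12 = -684$)
$84 s = 84 \left(-684\right) = -57456$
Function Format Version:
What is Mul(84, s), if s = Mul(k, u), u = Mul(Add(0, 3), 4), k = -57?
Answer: -57456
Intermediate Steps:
u = 12 (u = Mul(3, 4) = 12)
s = -684 (s = Mul(-57, 12) = -684)
Mul(84, s) = Mul(84, -684) = -57456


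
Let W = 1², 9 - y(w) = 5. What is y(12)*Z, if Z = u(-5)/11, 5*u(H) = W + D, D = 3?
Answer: 16/55 ≈ 0.29091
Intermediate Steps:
y(w) = 4 (y(w) = 9 - 1*5 = 9 - 5 = 4)
W = 1
u(H) = ⅘ (u(H) = (1 + 3)/5 = (⅕)*4 = ⅘)
Z = 4/55 (Z = (⅘)/11 = (⅘)*(1/11) = 4/55 ≈ 0.072727)
y(12)*Z = 4*(4/55) = 16/55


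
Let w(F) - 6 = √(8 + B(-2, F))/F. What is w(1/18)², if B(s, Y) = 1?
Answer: 3600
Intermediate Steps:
w(F) = 6 + 3/F (w(F) = 6 + √(8 + 1)/F = 6 + √9/F = 6 + 3/F)
w(1/18)² = (6 + 3/(1/18))² = (6 + 3*18)² = (6 + 54)² = 60² = 3600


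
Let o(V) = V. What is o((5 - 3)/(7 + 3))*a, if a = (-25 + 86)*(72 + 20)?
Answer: 5612/5 ≈ 1122.4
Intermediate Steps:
a = 5612 (a = 61*92 = 5612)
o((5 - 3)/(7 + 3))*a = ((5 - 3)/(7 + 3))*5612 = (2/10)*5612 = (2*(⅒))*5612 = (⅕)*5612 = 5612/5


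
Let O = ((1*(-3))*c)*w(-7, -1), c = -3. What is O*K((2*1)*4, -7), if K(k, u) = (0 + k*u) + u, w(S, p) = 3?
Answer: -1701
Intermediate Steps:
O = 27 (O = ((1*(-3))*(-3))*3 = -3*(-3)*3 = 9*3 = 27)
K(k, u) = u + k*u (K(k, u) = k*u + u = u + k*u)
O*K((2*1)*4, -7) = 27*(-7*(1 + (2*1)*4)) = 27*(-7*(1 + 2*4)) = 27*(-7*(1 + 8)) = 27*(-7*9) = 27*(-63) = -1701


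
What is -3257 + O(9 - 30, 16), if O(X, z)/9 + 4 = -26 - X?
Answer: -3338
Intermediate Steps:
O(X, z) = -270 - 9*X (O(X, z) = -36 + 9*(-26 - X) = -36 + (-234 - 9*X) = -270 - 9*X)
-3257 + O(9 - 30, 16) = -3257 + (-270 - 9*(9 - 30)) = -3257 + (-270 - 9*(-21)) = -3257 + (-270 + 189) = -3257 - 81 = -3338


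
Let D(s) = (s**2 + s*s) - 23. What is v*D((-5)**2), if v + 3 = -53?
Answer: -68712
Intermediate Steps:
v = -56 (v = -3 - 53 = -56)
D(s) = -23 + 2*s**2 (D(s) = (s**2 + s**2) - 23 = 2*s**2 - 23 = -23 + 2*s**2)
v*D((-5)**2) = -56*(-23 + 2*((-5)**2)**2) = -56*(-23 + 2*25**2) = -56*(-23 + 2*625) = -56*(-23 + 1250) = -56*1227 = -68712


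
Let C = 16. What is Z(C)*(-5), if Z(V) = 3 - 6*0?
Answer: -15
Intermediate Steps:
Z(V) = 3 (Z(V) = 3 + 0 = 3)
Z(C)*(-5) = 3*(-5) = -15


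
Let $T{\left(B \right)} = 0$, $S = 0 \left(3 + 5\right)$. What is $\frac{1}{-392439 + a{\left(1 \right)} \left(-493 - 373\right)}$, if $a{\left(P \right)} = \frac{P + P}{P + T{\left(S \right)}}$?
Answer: $- \frac{1}{394171} \approx -2.537 \cdot 10^{-6}$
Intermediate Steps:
$S = 0$ ($S = 0 \cdot 8 = 0$)
$a{\left(P \right)} = 2$ ($a{\left(P \right)} = \frac{P + P}{P + 0} = \frac{2 P}{P} = 2$)
$\frac{1}{-392439 + a{\left(1 \right)} \left(-493 - 373\right)} = \frac{1}{-392439 + 2 \left(-493 - 373\right)} = \frac{1}{-392439 + 2 \left(-866\right)} = \frac{1}{-392439 - 1732} = \frac{1}{-394171} = - \frac{1}{394171}$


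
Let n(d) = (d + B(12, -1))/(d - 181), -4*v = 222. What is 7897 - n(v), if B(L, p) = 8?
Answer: 3735186/473 ≈ 7896.8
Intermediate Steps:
v = -111/2 (v = -¼*222 = -111/2 ≈ -55.500)
n(d) = (8 + d)/(-181 + d) (n(d) = (d + 8)/(d - 181) = (8 + d)/(-181 + d))
7897 - n(v) = 7897 - (8 - 111/2)/(-181 - 111/2) = 7897 - (-95)/((-473/2)*2) = 7897 - (-2)*(-95)/(473*2) = 7897 - 1*95/473 = 7897 - 95/473 = 3735186/473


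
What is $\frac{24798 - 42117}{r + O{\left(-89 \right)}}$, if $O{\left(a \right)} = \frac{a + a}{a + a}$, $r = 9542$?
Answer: $- \frac{5773}{3181} \approx -1.8148$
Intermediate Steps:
$O{\left(a \right)} = 1$ ($O{\left(a \right)} = \frac{2 a}{2 a} = 2 a \frac{1}{2 a} = 1$)
$\frac{24798 - 42117}{r + O{\left(-89 \right)}} = \frac{24798 - 42117}{9542 + 1} = - \frac{17319}{9543} = \left(-17319\right) \frac{1}{9543} = - \frac{5773}{3181}$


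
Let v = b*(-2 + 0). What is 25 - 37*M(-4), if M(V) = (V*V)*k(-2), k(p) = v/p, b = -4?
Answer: 2393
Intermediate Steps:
v = 8 (v = -4*(-2 + 0) = -4*(-2) = 8)
k(p) = 8/p
M(V) = -4*V**2 (M(V) = (V*V)*(8/(-2)) = V**2*(8*(-1/2)) = V**2*(-4) = -4*V**2)
25 - 37*M(-4) = 25 - (-148)*(-4)**2 = 25 - (-148)*16 = 25 - 37*(-64) = 25 + 2368 = 2393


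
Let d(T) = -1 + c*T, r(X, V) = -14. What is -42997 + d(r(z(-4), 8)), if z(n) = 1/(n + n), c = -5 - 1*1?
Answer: -42914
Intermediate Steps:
c = -6 (c = -5 - 1 = -6)
z(n) = 1/(2*n)
d(T) = -1 - 6*T
-42997 + d(r(z(-4), 8)) = -42997 + (-1 - 6*(-14)) = -42997 + (-1 + 84) = -42997 + 83 = -42914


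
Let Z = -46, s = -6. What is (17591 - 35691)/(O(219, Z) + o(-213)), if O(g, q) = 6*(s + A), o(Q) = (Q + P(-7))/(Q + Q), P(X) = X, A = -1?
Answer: 963825/2209 ≈ 436.32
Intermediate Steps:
o(Q) = (-7 + Q)/(2*Q) (o(Q) = (Q - 7)/(Q + Q) = (-7 + Q)/((2*Q)) = (-7 + Q)*(1/(2*Q)) = (-7 + Q)/(2*Q))
O(g, q) = -42 (O(g, q) = 6*(-6 - 1) = 6*(-7) = -42)
(17591 - 35691)/(O(219, Z) + o(-213)) = (17591 - 35691)/(-42 + (½)*(-7 - 213)/(-213)) = -18100/(-42 + (½)*(-1/213)*(-220)) = -18100/(-42 + 110/213) = -18100/(-8836/213) = -18100*(-213/8836) = 963825/2209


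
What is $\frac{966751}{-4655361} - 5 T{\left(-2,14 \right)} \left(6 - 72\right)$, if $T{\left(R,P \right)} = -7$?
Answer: $- \frac{10754850661}{4655361} \approx -2310.2$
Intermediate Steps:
$\frac{966751}{-4655361} - 5 T{\left(-2,14 \right)} \left(6 - 72\right) = \frac{966751}{-4655361} - 5 \left(-7\right) \left(6 - 72\right) = 966751 \left(- \frac{1}{4655361}\right) - - 35 \left(6 - 72\right) = - \frac{966751}{4655361} - \left(-35\right) \left(-66\right) = - \frac{966751}{4655361} - 2310 = - \frac{10754850661}{4655361}$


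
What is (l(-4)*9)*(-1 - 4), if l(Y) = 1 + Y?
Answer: 135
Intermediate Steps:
(l(-4)*9)*(-1 - 4) = ((1 - 4)*9)*(-1 - 4) = -3*9*(-5) = -27*(-5) = 135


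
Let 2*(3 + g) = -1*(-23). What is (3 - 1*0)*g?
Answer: 51/2 ≈ 25.500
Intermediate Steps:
g = 17/2 (g = -3 + (-1*(-23))/2 = -3 + (½)*23 = -3 + 23/2 = 17/2 ≈ 8.5000)
(3 - 1*0)*g = (3 - 1*0)*(17/2) = (3 + 0)*(17/2) = 3*(17/2) = 51/2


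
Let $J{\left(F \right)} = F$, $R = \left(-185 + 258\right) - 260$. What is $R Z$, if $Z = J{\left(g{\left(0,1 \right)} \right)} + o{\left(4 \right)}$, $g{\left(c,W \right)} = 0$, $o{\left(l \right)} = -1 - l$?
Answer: $935$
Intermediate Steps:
$R = -187$ ($R = 73 - 260 = -187$)
$Z = -5$ ($Z = 0 - 5 = -5$)
$R Z = \left(-187\right) \left(-5\right) = 935$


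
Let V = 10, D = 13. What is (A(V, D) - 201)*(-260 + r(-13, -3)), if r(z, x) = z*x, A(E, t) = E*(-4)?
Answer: 53261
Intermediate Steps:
A(E, t) = -4*E
r(z, x) = x*z
(A(V, D) - 201)*(-260 + r(-13, -3)) = (-4*10 - 201)*(-260 - 3*(-13)) = (-40 - 201)*(-260 + 39) = -241*(-221) = 53261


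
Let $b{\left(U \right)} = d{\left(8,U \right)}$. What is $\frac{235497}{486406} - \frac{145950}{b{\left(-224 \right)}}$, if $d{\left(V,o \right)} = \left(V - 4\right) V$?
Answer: $- \frac{17745854949}{3891248} \approx -4560.5$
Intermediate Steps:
$d{\left(V,o \right)} = V \left(-4 + V\right)$ ($d{\left(V,o \right)} = \left(-4 + V\right) V = V \left(-4 + V\right)$)
$b{\left(U \right)} = 32$ ($b{\left(U \right)} = 8 \left(-4 + 8\right) = 8 \cdot 4 = 32$)
$\frac{235497}{486406} - \frac{145950}{b{\left(-224 \right)}} = \frac{235497}{486406} - \frac{145950}{32} = 235497 \cdot \frac{1}{486406} - \frac{72975}{16} = \frac{235497}{486406} - \frac{72975}{16} = - \frac{17745854949}{3891248}$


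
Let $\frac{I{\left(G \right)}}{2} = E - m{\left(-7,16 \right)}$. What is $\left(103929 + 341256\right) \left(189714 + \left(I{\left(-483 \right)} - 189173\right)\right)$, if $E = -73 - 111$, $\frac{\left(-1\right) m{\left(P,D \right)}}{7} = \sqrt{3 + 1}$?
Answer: $89482185$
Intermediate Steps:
$m{\left(P,D \right)} = -14$ ($m{\left(P,D \right)} = - 7 \sqrt{3 + 1} = - 7 \sqrt{4} = \left(-7\right) 2 = -14$)
$E = -184$
$I{\left(G \right)} = -340$ ($I{\left(G \right)} = 2 \left(-184 - -14\right) = 2 \left(-184 + 14\right) = 2 \left(-170\right) = -340$)
$\left(103929 + 341256\right) \left(189714 + \left(I{\left(-483 \right)} - 189173\right)\right) = \left(103929 + 341256\right) \left(189714 - 189513\right) = 445185 \left(189714 - 189513\right) = 445185 \cdot 201 = 89482185$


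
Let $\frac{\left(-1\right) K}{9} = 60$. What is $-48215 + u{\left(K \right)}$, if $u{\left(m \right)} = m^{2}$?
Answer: $243385$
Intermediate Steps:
$K = -540$ ($K = \left(-9\right) 60 = -540$)
$-48215 + u{\left(K \right)} = -48215 + \left(-540\right)^{2} = -48215 + 291600 = 243385$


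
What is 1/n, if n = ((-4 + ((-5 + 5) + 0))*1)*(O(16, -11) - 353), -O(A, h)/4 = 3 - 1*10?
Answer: 1/1300 ≈ 0.00076923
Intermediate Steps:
O(A, h) = 28 (O(A, h) = -4*(3 - 1*10) = -4*(3 - 10) = -4*(-7) = 28)
n = 1300 (n = ((-4 + ((-5 + 5) + 0))*1)*(28 - 353) = ((-4 + (0 + 0))*1)*(-325) = ((-4 + 0)*1)*(-325) = -4*1*(-325) = -4*(-325) = 1300)
1/n = 1/1300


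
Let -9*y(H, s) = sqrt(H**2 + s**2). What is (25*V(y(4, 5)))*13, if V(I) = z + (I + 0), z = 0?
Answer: -325*sqrt(41)/9 ≈ -231.22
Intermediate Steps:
y(H, s) = -sqrt(H**2 + s**2)/9
V(I) = I (V(I) = 0 + (I + 0) = 0 + I = I)
(25*V(y(4, 5)))*13 = (25*(-sqrt(4**2 + 5**2)/9))*13 = (25*(-sqrt(16 + 25)/9))*13 = (25*(-sqrt(41)/9))*13 = -25*sqrt(41)/9*13 = -325*sqrt(41)/9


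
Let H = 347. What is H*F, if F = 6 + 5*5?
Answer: 10757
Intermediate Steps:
F = 31 (F = 6 + 25 = 31)
H*F = 347*31 = 10757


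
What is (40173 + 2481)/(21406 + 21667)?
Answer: 42654/43073 ≈ 0.99027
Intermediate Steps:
(40173 + 2481)/(21406 + 21667) = 42654/43073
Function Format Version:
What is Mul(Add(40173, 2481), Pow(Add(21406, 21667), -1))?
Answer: Rational(42654, 43073) ≈ 0.99027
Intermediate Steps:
Mul(Add(40173, 2481), Pow(Add(21406, 21667), -1)) = Mul(42654, Pow(43073, -1)) = Mul(42654, Rational(1, 43073)) = Rational(42654, 43073)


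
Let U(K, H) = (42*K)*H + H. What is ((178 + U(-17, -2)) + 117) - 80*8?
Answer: 1081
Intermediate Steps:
U(K, H) = H + 42*H*K (U(K, H) = 42*H*K + H = H + 42*H*K)
((178 + U(-17, -2)) + 117) - 80*8 = ((178 - 2*(1 + 42*(-17))) + 117) - 80*8 = ((178 - 2*(1 - 714)) + 117) - 640 = ((178 - 2*(-713)) + 117) - 640 = ((178 + 1426) + 117) - 640 = (1604 + 117) - 640 = 1721 - 640 = 1081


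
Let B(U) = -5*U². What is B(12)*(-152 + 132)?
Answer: 14400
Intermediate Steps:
B(12)*(-152 + 132) = (-5*12²)*(-152 + 132) = -5*144*(-20) = -720*(-20) = 14400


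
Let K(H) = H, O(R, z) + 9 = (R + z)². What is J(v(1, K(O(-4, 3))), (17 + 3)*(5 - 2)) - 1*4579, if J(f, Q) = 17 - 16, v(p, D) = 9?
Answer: -4578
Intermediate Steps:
O(R, z) = -9 + (R + z)²
J(f, Q) = 1
J(v(1, K(O(-4, 3))), (17 + 3)*(5 - 2)) - 1*4579 = 1 - 1*4579 = 1 - 4579 = -4578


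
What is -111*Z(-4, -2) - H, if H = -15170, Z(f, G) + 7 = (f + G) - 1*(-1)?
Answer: 16502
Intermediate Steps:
Z(f, G) = -6 + G + f (Z(f, G) = -7 + ((f + G) - 1*(-1)) = -7 + ((G + f) + 1) = -7 + (1 + G + f) = -6 + G + f)
-111*Z(-4, -2) - H = -111*(-6 - 2 - 4) - 1*(-15170) = -111*(-12) + 15170 = 1332 + 15170 = 16502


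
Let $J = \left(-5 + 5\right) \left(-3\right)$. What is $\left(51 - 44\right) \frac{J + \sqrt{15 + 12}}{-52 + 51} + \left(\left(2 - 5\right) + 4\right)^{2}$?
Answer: $1 - 21 \sqrt{3} \approx -35.373$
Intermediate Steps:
$J = 0$ ($J = 0 \left(-3\right) = 0$)
$\left(51 - 44\right) \frac{J + \sqrt{15 + 12}}{-52 + 51} + \left(\left(2 - 5\right) + 4\right)^{2} = \left(51 - 44\right) \frac{0 + \sqrt{15 + 12}}{-52 + 51} + \left(\left(2 - 5\right) + 4\right)^{2} = \left(51 - 44\right) \frac{0 + \sqrt{27}}{-1} + \left(\left(2 - 5\right) + 4\right)^{2} = 7 \left(0 + 3 \sqrt{3}\right) \left(-1\right) + \left(-3 + 4\right)^{2} = 7 \cdot 3 \sqrt{3} \left(-1\right) + 1^{2} = 7 \left(- 3 \sqrt{3}\right) + 1 = - 21 \sqrt{3} + 1 = 1 - 21 \sqrt{3}$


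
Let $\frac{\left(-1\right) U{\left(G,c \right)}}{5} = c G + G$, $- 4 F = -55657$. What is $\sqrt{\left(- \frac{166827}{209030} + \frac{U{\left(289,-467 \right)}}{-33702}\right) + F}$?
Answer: $\frac{\sqrt{172377025190613172021515}}{3522364530} \approx 117.87$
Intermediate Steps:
$F = \frac{55657}{4}$ ($F = \left(- \frac{1}{4}\right) \left(-55657\right) = \frac{55657}{4} \approx 13914.0$)
$U{\left(G,c \right)} = - 5 G - 5 G c$ ($U{\left(G,c \right)} = - 5 \left(c G + G\right) = - 5 \left(G c + G\right) = - 5 \left(G + G c\right) = - 5 G - 5 G c$)
$\sqrt{\left(- \frac{166827}{209030} + \frac{U{\left(289,-467 \right)}}{-33702}\right) + F} = \sqrt{\left(- \frac{166827}{209030} + \frac{\left(-5\right) 289 \left(1 - 467\right)}{-33702}\right) + \frac{55657}{4}} = \sqrt{\left(\left(-166827\right) \frac{1}{209030} + \left(-5\right) 289 \left(-466\right) \left(- \frac{1}{33702}\right)\right) + \frac{55657}{4}} = \sqrt{\left(- \frac{166827}{209030} + 673370 \left(- \frac{1}{33702}\right)\right) + \frac{55657}{4}} = \sqrt{\left(- \frac{166827}{209030} - \frac{336685}{16851}\right) + \frac{55657}{4}} = \sqrt{- \frac{73188467327}{3522364530} + \frac{55657}{4}} = \sqrt{\frac{97875744388451}{7044729060}} = \frac{\sqrt{172377025190613172021515}}{3522364530}$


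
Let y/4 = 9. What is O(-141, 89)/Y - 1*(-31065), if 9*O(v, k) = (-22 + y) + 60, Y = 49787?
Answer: 13919698469/448083 ≈ 31065.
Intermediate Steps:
y = 36 (y = 4*9 = 36)
O(v, k) = 74/9 (O(v, k) = ((-22 + 36) + 60)/9 = (14 + 60)/9 = (⅑)*74 = 74/9)
O(-141, 89)/Y - 1*(-31065) = (74/9)/49787 - 1*(-31065) = (74/9)*(1/49787) + 31065 = 74/448083 + 31065 = 13919698469/448083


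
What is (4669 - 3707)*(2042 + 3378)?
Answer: 5214040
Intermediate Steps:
(4669 - 3707)*(2042 + 3378) = 962*5420 = 5214040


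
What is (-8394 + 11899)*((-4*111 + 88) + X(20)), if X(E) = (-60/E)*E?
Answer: -1458080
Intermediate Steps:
X(E) = -60
(-8394 + 11899)*((-4*111 + 88) + X(20)) = (-8394 + 11899)*((-4*111 + 88) - 60) = 3505*((-444 + 88) - 60) = 3505*(-356 - 60) = 3505*(-416) = -1458080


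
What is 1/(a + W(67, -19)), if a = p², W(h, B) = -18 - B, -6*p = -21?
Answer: 4/53 ≈ 0.075472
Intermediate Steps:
p = 7/2 (p = -⅙*(-21) = 7/2 ≈ 3.5000)
a = 49/4 (a = (7/2)² = 49/4 ≈ 12.250)
1/(a + W(67, -19)) = 1/(49/4 + (-18 - 1*(-19))) = 1/(49/4 + (-18 + 19)) = 1/(49/4 + 1) = 1/(53/4) = 4/53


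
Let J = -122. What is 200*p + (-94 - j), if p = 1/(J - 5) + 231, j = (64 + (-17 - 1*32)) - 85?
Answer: 5864152/127 ≈ 46174.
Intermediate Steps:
j = -70 (j = (64 + (-17 - 32)) - 85 = (64 - 49) - 85 = 15 - 85 = -70)
p = 29336/127 (p = 1/(-122 - 5) + 231 = 1/(-127) + 231 = -1/127 + 231 = 29336/127 ≈ 230.99)
200*p + (-94 - j) = 200*(29336/127) + (-94 - 1*(-70)) = 5867200/127 + (-94 + 70) = 5867200/127 - 24 = 5864152/127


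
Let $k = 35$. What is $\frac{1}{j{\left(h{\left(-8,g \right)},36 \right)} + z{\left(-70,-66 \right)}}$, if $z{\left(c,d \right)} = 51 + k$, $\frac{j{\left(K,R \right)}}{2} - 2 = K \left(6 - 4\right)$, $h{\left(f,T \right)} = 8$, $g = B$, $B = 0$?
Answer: $\frac{1}{122} \approx 0.0081967$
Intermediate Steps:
$g = 0$
$j{\left(K,R \right)} = 4 + 4 K$ ($j{\left(K,R \right)} = 4 + 2 K \left(6 - 4\right) = 4 + 2 K 2 = 4 + 2 \cdot 2 K = 4 + 4 K$)
$z{\left(c,d \right)} = 86$ ($z{\left(c,d \right)} = 51 + 35 = 86$)
$\frac{1}{j{\left(h{\left(-8,g \right)},36 \right)} + z{\left(-70,-66 \right)}} = \frac{1}{\left(4 + 4 \cdot 8\right) + 86} = \frac{1}{\left(4 + 32\right) + 86} = \frac{1}{36 + 86} = \frac{1}{122}$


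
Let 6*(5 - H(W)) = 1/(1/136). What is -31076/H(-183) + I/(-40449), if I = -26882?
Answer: 3772404118/2143797 ≈ 1759.7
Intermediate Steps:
H(W) = -53/3 (H(W) = 5 - 1/(6*(1/136)) = 5 - 1/(6*1/136) = 5 - 1/6*136 = 5 - 68/3 = -53/3)
-31076/H(-183) + I/(-40449) = -31076/(-53/3) - 26882/(-40449) = -31076*(-3/53) - 26882*(-1/40449) = 93228/53 + 26882/40449 = 3772404118/2143797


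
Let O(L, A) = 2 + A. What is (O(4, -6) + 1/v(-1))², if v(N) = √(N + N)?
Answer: 31/2 + 4*I*√2 ≈ 15.5 + 5.6569*I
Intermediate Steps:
v(N) = √2*√N (v(N) = √(2*N) = √2*√N)
(O(4, -6) + 1/v(-1))² = ((2 - 6) + 1/(√2*√(-1)))² = (-4 + 1/(√2*I))² = (-4 + 1/(I*√2))² = (-4 - I*√2/2)²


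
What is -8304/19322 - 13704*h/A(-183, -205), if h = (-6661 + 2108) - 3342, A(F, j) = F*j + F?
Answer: 87091528618/30055371 ≈ 2897.7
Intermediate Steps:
A(F, j) = F + F*j
h = -7895 (h = -4553 - 3342 = -7895)
-8304/19322 - 13704*h/A(-183, -205) = -8304/19322 - 13704*7895/(183*(1 - 205)) = -8304*1/19322 - 13704/(-183*(-204)*(-1/7895)) = -4152/9661 - 13704/(37332*(-1/7895)) = -4152/9661 - 13704/(-37332/7895) = -4152/9661 - 13704*(-7895/37332) = -4152/9661 + 9016090/3111 = 87091528618/30055371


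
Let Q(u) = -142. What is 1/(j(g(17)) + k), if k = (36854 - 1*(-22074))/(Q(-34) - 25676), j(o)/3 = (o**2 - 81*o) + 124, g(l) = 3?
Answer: -12909/4289434 ≈ -0.0030095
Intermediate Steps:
j(o) = 372 - 243*o + 3*o**2 (j(o) = 3*((o**2 - 81*o) + 124) = 3*(124 + o**2 - 81*o) = 372 - 243*o + 3*o**2)
k = -29464/12909 (k = (36854 - 1*(-22074))/(-142 - 25676) = (36854 + 22074)/(-25818) = 58928*(-1/25818) = -29464/12909 ≈ -2.2824)
1/(j(g(17)) + k) = 1/((372 - 243*3 + 3*3**2) - 29464/12909) = 1/((372 - 729 + 3*9) - 29464/12909) = 1/((372 - 729 + 27) - 29464/12909) = 1/(-330 - 29464/12909) = 1/(-4289434/12909) = -12909/4289434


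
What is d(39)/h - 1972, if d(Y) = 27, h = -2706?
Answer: -1778753/902 ≈ -1972.0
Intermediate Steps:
d(39)/h - 1972 = 27/(-2706) - 1972 = 27*(-1/2706) - 1972 = -9/902 - 1972 = -1778753/902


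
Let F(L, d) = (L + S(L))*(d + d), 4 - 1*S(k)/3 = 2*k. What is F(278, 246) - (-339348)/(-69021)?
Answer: -15598306948/23007 ≈ -6.7798e+5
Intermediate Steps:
S(k) = 12 - 6*k
F(L, d) = 2*d*(12 - 5*L) (F(L, d) = (L + (12 - 6*L))*(d + d) = (12 - 5*L)*(2*d) = 2*d*(12 - 5*L))
F(278, 246) - (-339348)/(-69021) = 2*246*(12 - 5*278) - (-339348)/(-69021) = 2*246*(12 - 1390) - (-339348)*(-1)/69021 = 2*246*(-1378) - 1*113116/23007 = -677976 - 113116/23007 = -15598306948/23007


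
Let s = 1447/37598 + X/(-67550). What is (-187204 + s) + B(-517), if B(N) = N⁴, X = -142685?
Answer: 9072377976231467439/126987245 ≈ 7.1443e+10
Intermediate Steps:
s = 273120774/126987245 (s = 1447/37598 - 142685/(-67550) = 1447*(1/37598) - 142685*(-1/67550) = 1447/37598 + 28537/13510 = 273120774/126987245 ≈ 2.1508)
(-187204 + s) + B(-517) = (-187204 + 273120774/126987245) + (-517)⁴ = -23772247092206/126987245 + 71443409521 = 9072377976231467439/126987245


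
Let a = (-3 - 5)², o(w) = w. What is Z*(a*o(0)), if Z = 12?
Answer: 0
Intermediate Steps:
a = 64 (a = (-8)² = 64)
Z*(a*o(0)) = 12*(64*0) = 12*0 = 0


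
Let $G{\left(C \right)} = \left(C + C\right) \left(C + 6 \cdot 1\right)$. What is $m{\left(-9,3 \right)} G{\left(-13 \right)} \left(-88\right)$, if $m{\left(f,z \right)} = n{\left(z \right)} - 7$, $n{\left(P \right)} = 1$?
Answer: $96096$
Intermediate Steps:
$G{\left(C \right)} = 2 C \left(6 + C\right)$ ($G{\left(C \right)} = 2 C \left(C + 6\right) = 2 C \left(6 + C\right)$)
$m{\left(f,z \right)} = -6$ ($m{\left(f,z \right)} = 1 - 7 = -6$)
$m{\left(-9,3 \right)} G{\left(-13 \right)} \left(-88\right) = - 6 \cdot 2 \left(-13\right) \left(6 - 13\right) \left(-88\right) = - 6 \cdot 2 \left(-13\right) \left(-7\right) \left(-88\right) = \left(-6\right) 182 \left(-88\right) = \left(-1092\right) \left(-88\right) = 96096$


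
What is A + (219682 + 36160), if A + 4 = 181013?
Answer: 436851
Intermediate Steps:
A = 181009 (A = -4 + 181013 = 181009)
A + (219682 + 36160) = 181009 + (219682 + 36160) = 181009 + 255842 = 436851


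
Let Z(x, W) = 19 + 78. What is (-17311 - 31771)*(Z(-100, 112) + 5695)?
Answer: -284282944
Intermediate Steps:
Z(x, W) = 97
(-17311 - 31771)*(Z(-100, 112) + 5695) = (-17311 - 31771)*(97 + 5695) = -49082*5792 = -284282944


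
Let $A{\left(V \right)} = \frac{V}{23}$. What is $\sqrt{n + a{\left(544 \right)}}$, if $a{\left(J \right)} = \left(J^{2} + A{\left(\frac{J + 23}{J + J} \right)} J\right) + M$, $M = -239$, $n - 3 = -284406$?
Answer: $\frac{\sqrt{23924186}}{46} \approx 106.33$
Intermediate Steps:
$n = -284403$ ($n = 3 - 284406 = -284403$)
$A{\left(V \right)} = \frac{V}{23}$ ($A{\left(V \right)} = V \frac{1}{23} = \frac{V}{23}$)
$a{\left(J \right)} = - \frac{477}{2} + J^{2} + \frac{J}{46}$ ($a{\left(J \right)} = \left(J^{2} + \frac{\left(J + 23\right) \frac{1}{J + J}}{23} J\right) - 239 = \left(J^{2} + \frac{\left(23 + J\right) \frac{1}{2 J}}{23} J\right) - 239 = \left(J^{2} + \frac{\frac{1}{2} \frac{1}{J} \left(23 + J\right)}{23} J\right) - 239 = \left(J^{2} + \frac{23 + J}{46 J} J\right) - 239 = \left(J^{2} + \left(\frac{1}{2} + \frac{J}{46}\right)\right) - 239 = \left(\frac{1}{2} + J^{2} + \frac{J}{46}\right) - 239 = - \frac{477}{2} + J^{2} + \frac{J}{46}$)
$\sqrt{n + a{\left(544 \right)}} = \sqrt{-284403 + \left(- \frac{477}{2} + 544^{2} + \frac{1}{46} \cdot 544\right)} = \sqrt{-284403 + \left(- \frac{477}{2} + 295936 + \frac{272}{23}\right)} = \sqrt{-284403 + \frac{13602629}{46}} = \sqrt{\frac{520091}{46}} = \frac{\sqrt{23924186}}{46}$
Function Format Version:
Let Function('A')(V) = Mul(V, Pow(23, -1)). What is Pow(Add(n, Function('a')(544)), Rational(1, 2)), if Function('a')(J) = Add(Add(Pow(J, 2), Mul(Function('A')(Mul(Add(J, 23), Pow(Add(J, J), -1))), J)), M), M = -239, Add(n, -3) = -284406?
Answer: Mul(Rational(1, 46), Pow(23924186, Rational(1, 2))) ≈ 106.33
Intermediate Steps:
n = -284403 (n = Add(3, -284406) = -284403)
Function('A')(V) = Mul(Rational(1, 23), V) (Function('A')(V) = Mul(V, Rational(1, 23)) = Mul(Rational(1, 23), V))
Function('a')(J) = Add(Rational(-477, 2), Pow(J, 2), Mul(Rational(1, 46), J)) (Function('a')(J) = Add(Add(Pow(J, 2), Mul(Mul(Rational(1, 23), Mul(Add(J, 23), Pow(Add(J, J), -1))), J)), -239) = Add(Add(Pow(J, 2), Mul(Mul(Rational(1, 23), Mul(Add(23, J), Pow(Mul(2, J), -1))), J)), -239) = Add(Add(Pow(J, 2), Mul(Mul(Rational(1, 23), Mul(Add(23, J), Mul(Rational(1, 2), Pow(J, -1)))), J)), -239) = Add(Add(Pow(J, 2), Mul(Mul(Rational(1, 23), Mul(Rational(1, 2), Pow(J, -1), Add(23, J))), J)), -239) = Add(Add(Pow(J, 2), Mul(Mul(Rational(1, 46), Pow(J, -1), Add(23, J)), J)), -239) = Add(Add(Pow(J, 2), Add(Rational(1, 2), Mul(Rational(1, 46), J))), -239) = Add(Add(Rational(1, 2), Pow(J, 2), Mul(Rational(1, 46), J)), -239) = Add(Rational(-477, 2), Pow(J, 2), Mul(Rational(1, 46), J)))
Pow(Add(n, Function('a')(544)), Rational(1, 2)) = Pow(Add(-284403, Add(Rational(-477, 2), Pow(544, 2), Mul(Rational(1, 46), 544))), Rational(1, 2)) = Pow(Add(-284403, Add(Rational(-477, 2), 295936, Rational(272, 23))), Rational(1, 2)) = Pow(Add(-284403, Rational(13602629, 46)), Rational(1, 2)) = Pow(Rational(520091, 46), Rational(1, 2)) = Mul(Rational(1, 46), Pow(23924186, Rational(1, 2)))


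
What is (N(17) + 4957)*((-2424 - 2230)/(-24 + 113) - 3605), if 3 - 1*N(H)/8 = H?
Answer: -1577042655/89 ≈ -1.7720e+7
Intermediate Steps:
N(H) = 24 - 8*H
(N(17) + 4957)*((-2424 - 2230)/(-24 + 113) - 3605) = ((24 - 8*17) + 4957)*((-2424 - 2230)/(-24 + 113) - 3605) = ((24 - 136) + 4957)*(-4654/89 - 3605) = (-112 + 4957)*(-4654*1/89 - 3605) = 4845*(-4654/89 - 3605) = 4845*(-325499/89) = -1577042655/89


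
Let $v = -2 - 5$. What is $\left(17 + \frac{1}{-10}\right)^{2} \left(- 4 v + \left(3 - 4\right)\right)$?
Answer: $\frac{771147}{100} \approx 7711.5$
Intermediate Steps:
$v = -7$
$\left(17 + \frac{1}{-10}\right)^{2} \left(- 4 v + \left(3 - 4\right)\right) = \left(17 + \frac{1}{-10}\right)^{2} \left(\left(-4\right) \left(-7\right) + \left(3 - 4\right)\right) = \left(17 - \frac{1}{10}\right)^{2} \left(28 + \left(3 - 4\right)\right) = \left(\frac{169}{10}\right)^{2} \left(28 - 1\right) = \frac{28561}{100} \cdot 27 = \frac{771147}{100}$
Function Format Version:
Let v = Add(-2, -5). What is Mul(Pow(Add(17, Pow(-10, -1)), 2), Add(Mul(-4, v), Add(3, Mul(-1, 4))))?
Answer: Rational(771147, 100) ≈ 7711.5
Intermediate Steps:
v = -7
Mul(Pow(Add(17, Pow(-10, -1)), 2), Add(Mul(-4, v), Add(3, Mul(-1, 4)))) = Mul(Pow(Add(17, Pow(-10, -1)), 2), Add(Mul(-4, -7), Add(3, Mul(-1, 4)))) = Mul(Pow(Add(17, Rational(-1, 10)), 2), Add(28, Add(3, -4))) = Mul(Pow(Rational(169, 10), 2), Add(28, -1)) = Mul(Rational(28561, 100), 27) = Rational(771147, 100)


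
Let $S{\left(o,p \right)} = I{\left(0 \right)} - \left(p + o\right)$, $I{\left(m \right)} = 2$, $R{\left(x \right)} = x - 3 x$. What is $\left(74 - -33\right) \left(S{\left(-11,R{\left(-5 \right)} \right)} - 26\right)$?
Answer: $-2461$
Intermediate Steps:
$R{\left(x \right)} = - 2 x$
$S{\left(o,p \right)} = 2 - o - p$ ($S{\left(o,p \right)} = 2 - \left(p + o\right) = 2 - \left(o + p\right) = 2 - o - p$)
$\left(74 - -33\right) \left(S{\left(-11,R{\left(-5 \right)} \right)} - 26\right) = \left(74 - -33\right) \left(\left(2 - -11 - \left(-2\right) \left(-5\right)\right) - 26\right) = \left(74 + 33\right) \left(\left(2 + 11 - 10\right) - 26\right) = 107 \left(\left(2 + 11 - 10\right) - 26\right) = 107 \left(3 - 26\right) = 107 \left(-23\right) = -2461$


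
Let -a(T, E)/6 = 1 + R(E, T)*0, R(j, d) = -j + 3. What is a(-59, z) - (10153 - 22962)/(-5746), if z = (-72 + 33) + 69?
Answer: -47285/5746 ≈ -8.2292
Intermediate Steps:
R(j, d) = 3 - j
z = 30 (z = -39 + 69 = 30)
a(T, E) = -6 (a(T, E) = -6*(1 + (3 - E)*0) = -6*(1 + 0) = -6*1 = -6)
a(-59, z) - (10153 - 22962)/(-5746) = -6 - (10153 - 22962)/(-5746) = -6 - (-12809)*(-1)/5746 = -6 - 1*12809/5746 = -6 - 12809/5746 = -47285/5746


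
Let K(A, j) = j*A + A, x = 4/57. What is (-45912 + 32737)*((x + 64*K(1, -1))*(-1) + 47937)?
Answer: -35999435875/57 ≈ -6.3157e+8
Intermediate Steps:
x = 4/57 (x = 4*(1/57) = 4/57 ≈ 0.070175)
K(A, j) = A + A*j (K(A, j) = A*j + A = A + A*j)
(-45912 + 32737)*((x + 64*K(1, -1))*(-1) + 47937) = (-45912 + 32737)*((4/57 + 64*(1*(1 - 1)))*(-1) + 47937) = -13175*((4/57 + 64*(1*0))*(-1) + 47937) = -13175*((4/57 + 64*0)*(-1) + 47937) = -13175*((4/57 + 0)*(-1) + 47937) = -13175*((4/57)*(-1) + 47937) = -13175*(-4/57 + 47937) = -13175*2732405/57 = -35999435875/57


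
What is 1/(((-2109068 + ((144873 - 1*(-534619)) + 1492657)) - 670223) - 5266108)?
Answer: -1/5873250 ≈ -1.7026e-7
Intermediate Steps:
1/(((-2109068 + ((144873 - 1*(-534619)) + 1492657)) - 670223) - 5266108) = 1/(((-2109068 + ((144873 + 534619) + 1492657)) - 670223) - 5266108) = 1/(((-2109068 + (679492 + 1492657)) - 670223) - 5266108) = 1/(((-2109068 + 2172149) - 670223) - 5266108) = 1/((63081 - 670223) - 5266108) = 1/(-607142 - 5266108) = 1/(-5873250) = -1/5873250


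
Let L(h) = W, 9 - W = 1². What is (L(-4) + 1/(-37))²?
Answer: 87025/1369 ≈ 63.568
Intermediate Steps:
W = 8 (W = 9 - 1*1² = 9 - 1*1 = 9 - 1 = 8)
L(h) = 8
(L(-4) + 1/(-37))² = (8 + 1/(-37))² = (8 - 1/37)² = (295/37)² = 87025/1369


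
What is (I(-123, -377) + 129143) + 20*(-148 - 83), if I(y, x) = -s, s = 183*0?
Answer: 124523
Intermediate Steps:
s = 0
I(y, x) = 0 (I(y, x) = -1*0 = 0)
(I(-123, -377) + 129143) + 20*(-148 - 83) = (0 + 129143) + 20*(-148 - 83) = 129143 + 20*(-231) = 129143 - 4620 = 124523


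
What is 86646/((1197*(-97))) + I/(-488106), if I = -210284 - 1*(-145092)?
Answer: -275579798/449789679 ≈ -0.61269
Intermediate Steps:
I = -65192 (I = -210284 + 145092 = -65192)
86646/((1197*(-97))) + I/(-488106) = 86646/((1197*(-97))) - 65192/(-488106) = 86646/(-116109) - 65192*(-1/488106) = 86646*(-1/116109) + 32596/244053 = -4126/5529 + 32596/244053 = -275579798/449789679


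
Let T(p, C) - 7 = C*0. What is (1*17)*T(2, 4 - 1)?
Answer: 119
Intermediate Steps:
T(p, C) = 7 (T(p, C) = 7 + C*0 = 7 + 0 = 7)
(1*17)*T(2, 4 - 1) = (1*17)*7 = 17*7 = 119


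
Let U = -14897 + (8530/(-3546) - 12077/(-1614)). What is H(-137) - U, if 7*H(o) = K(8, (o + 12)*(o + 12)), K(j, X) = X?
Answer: 114339407537/6677118 ≈ 17124.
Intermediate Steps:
H(o) = (12 + o)**2/7 (H(o) = ((o + 12)*(o + 12))/7 = ((12 + o)*(12 + o))/7 = (12 + o)**2/7)
U = -14205018041/953874 (U = -14897 + (8530*(-1/3546) - 12077*(-1/1614)) = -14897 + (-4265/1773 + 12077/1614) = -14897 + 4842937/953874 = -14205018041/953874 ≈ -14892.)
H(-137) - U = (12 - 137)**2/7 - 1*(-14205018041/953874) = (1/7)*(-125)**2 + 14205018041/953874 = (1/7)*15625 + 14205018041/953874 = 15625/7 + 14205018041/953874 = 114339407537/6677118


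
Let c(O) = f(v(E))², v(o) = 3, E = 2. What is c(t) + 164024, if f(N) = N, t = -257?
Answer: 164033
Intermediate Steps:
c(O) = 9 (c(O) = 3² = 9)
c(t) + 164024 = 9 + 164024 = 164033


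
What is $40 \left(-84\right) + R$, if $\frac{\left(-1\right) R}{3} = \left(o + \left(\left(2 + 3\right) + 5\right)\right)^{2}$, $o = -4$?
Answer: $-3468$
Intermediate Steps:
$R = -108$ ($R = - 3 \left(-4 + \left(\left(2 + 3\right) + 5\right)\right)^{2} = - 3 \left(-4 + \left(5 + 5\right)\right)^{2} = - 3 \left(-4 + 10\right)^{2} = - 3 \cdot 6^{2} = \left(-3\right) 36 = -108$)
$40 \left(-84\right) + R = 40 \left(-84\right) - 108 = -3360 - 108 = -3468$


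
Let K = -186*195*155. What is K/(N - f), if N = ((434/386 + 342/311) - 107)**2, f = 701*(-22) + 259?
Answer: -20254179279958650/94179776406251 ≈ -215.06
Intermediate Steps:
f = -15163 (f = -15422 + 259 = -15163)
N = 39551118505024/3602760529 (N = ((434*(1/386) + 342*(1/311)) - 107)**2 = ((217/193 + 342/311) - 107)**2 = (133493/60023 - 107)**2 = (-6288968/60023)**2 = 39551118505024/3602760529 ≈ 10978.)
K = -5621850 (K = -36270*155 = -5621850)
K/(N - f) = -5621850/(39551118505024/3602760529 - 1*(-15163)) = -5621850/(39551118505024/3602760529 + 15163) = -5621850/94179776406251/3602760529 = -5621850*3602760529/94179776406251 = -20254179279958650/94179776406251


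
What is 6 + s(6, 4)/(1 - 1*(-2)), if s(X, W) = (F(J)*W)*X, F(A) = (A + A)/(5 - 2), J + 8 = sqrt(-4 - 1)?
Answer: -110/3 + 16*I*sqrt(5)/3 ≈ -36.667 + 11.926*I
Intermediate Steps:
J = -8 + I*sqrt(5) (J = -8 + sqrt(-4 - 1) = -8 + sqrt(-5) = -8 + I*sqrt(5) ≈ -8.0 + 2.2361*I)
F(A) = 2*A/3 (F(A) = (2*A)/3 = (2*A)*(1/3) = 2*A/3)
s(X, W) = W*X*(-16/3 + 2*I*sqrt(5)/3) (s(X, W) = ((2*(-8 + I*sqrt(5))/3)*W)*X = ((-16/3 + 2*I*sqrt(5)/3)*W)*X = (W*(-16/3 + 2*I*sqrt(5)/3))*X = W*X*(-16/3 + 2*I*sqrt(5)/3))
6 + s(6, 4)/(1 - 1*(-2)) = 6 + ((2/3)*4*6*(-8 + I*sqrt(5)))/(1 - 1*(-2)) = 6 + (-128 + 16*I*sqrt(5))/(1 + 2) = 6 + (-128 + 16*I*sqrt(5))/3 = 6 + (-128 + 16*I*sqrt(5))*(1/3) = 6 + (-128/3 + 16*I*sqrt(5)/3) = -110/3 + 16*I*sqrt(5)/3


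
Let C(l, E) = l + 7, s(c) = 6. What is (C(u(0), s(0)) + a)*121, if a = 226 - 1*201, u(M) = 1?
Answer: 3993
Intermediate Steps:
C(l, E) = 7 + l
a = 25 (a = 226 - 201 = 25)
(C(u(0), s(0)) + a)*121 = ((7 + 1) + 25)*121 = (8 + 25)*121 = 33*121 = 3993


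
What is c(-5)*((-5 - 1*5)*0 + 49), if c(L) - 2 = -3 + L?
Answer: -294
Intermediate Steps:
c(L) = -1 + L (c(L) = 2 + (-3 + L) = -1 + L)
c(-5)*((-5 - 1*5)*0 + 49) = (-1 - 5)*((-5 - 1*5)*0 + 49) = -6*((-5 - 5)*0 + 49) = -6*(-10*0 + 49) = -6*(0 + 49) = -6*49 = -294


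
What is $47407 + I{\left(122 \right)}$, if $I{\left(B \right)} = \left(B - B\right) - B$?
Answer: $47285$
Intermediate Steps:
$I{\left(B \right)} = - B$ ($I{\left(B \right)} = 0 - B = - B$)
$47407 + I{\left(122 \right)} = 47407 - 122 = 47285$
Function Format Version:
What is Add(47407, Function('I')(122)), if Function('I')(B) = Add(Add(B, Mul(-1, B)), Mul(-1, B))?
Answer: 47285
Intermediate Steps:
Function('I')(B) = Mul(-1, B) (Function('I')(B) = Add(0, Mul(-1, B)) = Mul(-1, B))
Add(47407, Function('I')(122)) = Add(47407, Mul(-1, 122)) = Add(47407, -122) = 47285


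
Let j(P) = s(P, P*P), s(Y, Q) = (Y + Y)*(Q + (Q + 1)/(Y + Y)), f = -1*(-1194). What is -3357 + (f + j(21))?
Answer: 16801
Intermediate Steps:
f = 1194
s(Y, Q) = 2*Y*(Q + (1 + Q)/(2*Y)) (s(Y, Q) = (2*Y)*(Q + (1 + Q)/((2*Y))) = (2*Y)*(Q + (1 + Q)*(1/(2*Y))) = (2*Y)*(Q + (1 + Q)/(2*Y)) = 2*Y*(Q + (1 + Q)/(2*Y)))
j(P) = 1 + P² + 2*P³ (j(P) = 1 + P*P + 2*(P*P)*P = 1 + P² + 2*P²*P = 1 + P² + 2*P³)
-3357 + (f + j(21)) = -3357 + (1194 + (1 + 21² + 2*21³)) = -3357 + (1194 + (1 + 441 + 2*9261)) = -3357 + (1194 + (1 + 441 + 18522)) = -3357 + (1194 + 18964) = -3357 + 20158 = 16801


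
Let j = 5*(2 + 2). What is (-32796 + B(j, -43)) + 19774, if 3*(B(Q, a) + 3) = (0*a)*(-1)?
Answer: -13025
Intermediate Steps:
j = 20 (j = 5*4 = 20)
B(Q, a) = -3 (B(Q, a) = -3 + ((0*a)*(-1))/3 = -3 + (0*(-1))/3 = -3 + (1/3)*0 = -3 + 0 = -3)
(-32796 + B(j, -43)) + 19774 = (-32796 - 3) + 19774 = -32799 + 19774 = -13025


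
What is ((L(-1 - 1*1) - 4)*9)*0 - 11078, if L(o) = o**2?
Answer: -11078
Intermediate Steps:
((L(-1 - 1*1) - 4)*9)*0 - 11078 = (((-1 - 1*1)**2 - 4)*9)*0 - 11078 = (((-1 - 1)**2 - 4)*9)*0 - 11078 = (((-2)**2 - 4)*9)*0 - 11078 = ((4 - 4)*9)*0 - 11078 = (0*9)*0 - 11078 = 0*0 - 11078 = 0 - 11078 = -11078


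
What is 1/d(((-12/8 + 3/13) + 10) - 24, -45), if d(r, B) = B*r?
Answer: 26/17865 ≈ 0.0014554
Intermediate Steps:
1/d(((-12/8 + 3/13) + 10) - 24, -45) = 1/(-45*(((-12/8 + 3/13) + 10) - 24)) = 1/(-45*(((-12*1/8 + 3*(1/13)) + 10) - 24)) = 1/(-45*(((-3/2 + 3/13) + 10) - 24)) = 1/(-45*((-33/26 + 10) - 24)) = 1/(-45*(227/26 - 24)) = 1/(-45*(-397/26)) = 1/(17865/26) = 26/17865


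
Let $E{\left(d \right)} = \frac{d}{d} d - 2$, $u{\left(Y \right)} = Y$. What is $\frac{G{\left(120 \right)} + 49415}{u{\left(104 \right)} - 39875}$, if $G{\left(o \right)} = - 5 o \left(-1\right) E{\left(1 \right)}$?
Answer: $- \frac{48815}{39771} \approx -1.2274$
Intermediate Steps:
$E{\left(d \right)} = -2 + d$ ($E{\left(d \right)} = 1 d - 2 = d - 2 = -2 + d$)
$G{\left(o \right)} = - 5 o$ ($G{\left(o \right)} = - 5 o \left(-1\right) \left(-2 + 1\right) = 5 o \left(-1\right) = - 5 o$)
$\frac{G{\left(120 \right)} + 49415}{u{\left(104 \right)} - 39875} = \frac{\left(-5\right) 120 + 49415}{104 - 39875} = \frac{-600 + 49415}{-39771} = 48815 \left(- \frac{1}{39771}\right) = - \frac{48815}{39771}$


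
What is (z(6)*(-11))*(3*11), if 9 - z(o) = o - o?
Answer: -3267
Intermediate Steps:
z(o) = 9 (z(o) = 9 - (o - o) = 9 - 1*0 = 9 + 0 = 9)
(z(6)*(-11))*(3*11) = (9*(-11))*(3*11) = -99*33 = -3267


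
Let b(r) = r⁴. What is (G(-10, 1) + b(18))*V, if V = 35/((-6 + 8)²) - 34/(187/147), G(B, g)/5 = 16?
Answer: -20774824/11 ≈ -1.8886e+6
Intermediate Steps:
G(B, g) = 80 (G(B, g) = 5*16 = 80)
V = -791/44 (V = 35/(2²) - 34/(187*(1/147)) = 35/4 - 34/187/147 = 35*(¼) - 34*147/187 = 35/4 - 294/11 = -791/44 ≈ -17.977)
(G(-10, 1) + b(18))*V = (80 + 18⁴)*(-791/44) = (80 + 104976)*(-791/44) = 105056*(-791/44) = -20774824/11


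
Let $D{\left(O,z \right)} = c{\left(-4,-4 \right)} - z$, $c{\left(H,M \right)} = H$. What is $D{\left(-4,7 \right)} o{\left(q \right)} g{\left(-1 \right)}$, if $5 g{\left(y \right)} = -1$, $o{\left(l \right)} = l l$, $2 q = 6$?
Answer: $\frac{99}{5} \approx 19.8$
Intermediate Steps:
$q = 3$ ($q = \frac{1}{2} \cdot 6 = 3$)
$o{\left(l \right)} = l^{2}$
$g{\left(y \right)} = - \frac{1}{5}$ ($g{\left(y \right)} = \frac{1}{5} \left(-1\right) = - \frac{1}{5}$)
$D{\left(O,z \right)} = -4 - z$
$D{\left(-4,7 \right)} o{\left(q \right)} g{\left(-1 \right)} = \left(-4 - 7\right) 3^{2} \left(- \frac{1}{5}\right) = \left(-4 - 7\right) 9 \left(- \frac{1}{5}\right) = \left(-11\right) \left(- \frac{9}{5}\right) = \frac{99}{5}$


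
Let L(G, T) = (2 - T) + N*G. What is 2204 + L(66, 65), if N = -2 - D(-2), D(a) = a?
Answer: 2141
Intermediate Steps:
N = 0 (N = -2 - 1*(-2) = -2 + 2 = 0)
L(G, T) = 2 - T (L(G, T) = (2 - T) + 0*G = (2 - T) + 0 = 2 - T)
2204 + L(66, 65) = 2204 + (2 - 1*65) = 2204 + (2 - 65) = 2204 - 63 = 2141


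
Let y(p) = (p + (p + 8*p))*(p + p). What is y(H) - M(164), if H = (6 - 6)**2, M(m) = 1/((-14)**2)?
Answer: -1/196 ≈ -0.0051020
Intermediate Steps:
M(m) = 1/196
H = 0 (H = 0**2 = 0)
y(p) = 20*p**2 (y(p) = (p + 9*p)*(2*p) = (10*p)*(2*p) = 20*p**2)
y(H) - M(164) = 20*0**2 - 1*1/196 = 20*0 - 1/196 = 0 - 1/196 = -1/196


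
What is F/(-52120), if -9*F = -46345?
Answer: -9269/93816 ≈ -0.098800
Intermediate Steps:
F = 46345/9 (F = -⅑*(-46345) = 46345/9 ≈ 5149.4)
F/(-52120) = (46345/9)/(-52120) = (46345/9)*(-1/52120) = -9269/93816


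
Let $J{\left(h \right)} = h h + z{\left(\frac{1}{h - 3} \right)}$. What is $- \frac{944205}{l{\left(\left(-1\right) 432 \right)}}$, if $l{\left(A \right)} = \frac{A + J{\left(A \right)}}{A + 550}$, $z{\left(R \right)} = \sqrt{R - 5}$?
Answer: $- \frac{281999669159025}{471260796188} + \frac{55708095 i \sqrt{14790}}{942521592376} \approx -598.39 + 0.0071881 i$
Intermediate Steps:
$z{\left(R \right)} = \sqrt{-5 + R}$
$J{\left(h \right)} = h^{2} + \sqrt{-5 + \frac{1}{-3 + h}}$ ($J{\left(h \right)} = h h + \sqrt{-5 + \frac{1}{h - 3}} = h^{2} + \sqrt{-5 + \frac{1}{-3 + h}}$)
$l{\left(A \right)} = \frac{A + A^{2} + \sqrt{\frac{16 - 5 A}{-3 + A}}}{550 + A}$ ($l{\left(A \right)} = \frac{A + \left(A^{2} + \sqrt{\frac{16 - 5 A}{-3 + A}}\right)}{A + 550} = \frac{A + A^{2} + \sqrt{\frac{16 - 5 A}{-3 + A}}}{550 + A}$)
$- \frac{944205}{l{\left(\left(-1\right) 432 \right)}} = - \frac{944205}{\frac{1}{550 - 432} \left(\left(-1\right) 432 + \left(\left(-1\right) 432\right)^{2} + \sqrt{\frac{16 - 5 \left(\left(-1\right) 432\right)}{-3 - 432}}\right)} = - \frac{944205}{\frac{1}{550 - 432} \left(-432 + \left(-432\right)^{2} + \sqrt{\frac{16 - -2160}{-3 - 432}}\right)} = - \frac{944205}{\frac{1}{118} \left(-432 + 186624 + \sqrt{\frac{16 + 2160}{-435}}\right)} = - \frac{944205}{\frac{1}{118} \left(-432 + 186624 + \sqrt{\left(- \frac{1}{435}\right) 2176}\right)} = - \frac{944205}{\frac{1}{118} \left(-432 + 186624 + \sqrt{- \frac{2176}{435}}\right)} = - \frac{944205}{\frac{1}{118} \left(-432 + 186624 + \frac{8 i \sqrt{14790}}{435}\right)} = - \frac{944205}{\frac{1}{118} \left(186192 + \frac{8 i \sqrt{14790}}{435}\right)} = - \frac{944205}{\frac{93096}{59} + \frac{4 i \sqrt{14790}}{25665}}$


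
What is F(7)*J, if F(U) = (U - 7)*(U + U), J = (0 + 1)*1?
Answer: 0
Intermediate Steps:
J = 1 (J = 1*1 = 1)
F(U) = 2*U*(-7 + U) (F(U) = (-7 + U)*(2*U) = 2*U*(-7 + U))
F(7)*J = (2*7*(-7 + 7))*1 = (2*7*0)*1 = 0*1 = 0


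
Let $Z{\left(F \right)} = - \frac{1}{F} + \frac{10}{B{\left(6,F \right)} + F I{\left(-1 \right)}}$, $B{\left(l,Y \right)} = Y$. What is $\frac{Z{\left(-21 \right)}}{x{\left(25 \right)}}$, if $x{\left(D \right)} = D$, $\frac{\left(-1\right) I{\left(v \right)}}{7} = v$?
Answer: $- \frac{1}{2100} \approx -0.00047619$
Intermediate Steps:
$I{\left(v \right)} = - 7 v$
$Z{\left(F \right)} = \frac{1}{4 F}$ ($Z{\left(F \right)} = - \frac{1}{F} + \frac{10}{F + F \left(\left(-7\right) \left(-1\right)\right)} = - \frac{1}{F} + \frac{10}{F + F 7} = - \frac{1}{F} + \frac{10}{F + 7 F} = - \frac{1}{F} + \frac{10}{8 F} = - \frac{1}{F} + 10 \frac{1}{8 F} = - \frac{1}{F} + \frac{5}{4 F} = \frac{1}{4 F}$)
$\frac{Z{\left(-21 \right)}}{x{\left(25 \right)}} = \frac{\frac{1}{4} \frac{1}{-21}}{25} = \frac{1}{4} \left(- \frac{1}{21}\right) \frac{1}{25} = \left(- \frac{1}{84}\right) \frac{1}{25} = - \frac{1}{2100}$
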